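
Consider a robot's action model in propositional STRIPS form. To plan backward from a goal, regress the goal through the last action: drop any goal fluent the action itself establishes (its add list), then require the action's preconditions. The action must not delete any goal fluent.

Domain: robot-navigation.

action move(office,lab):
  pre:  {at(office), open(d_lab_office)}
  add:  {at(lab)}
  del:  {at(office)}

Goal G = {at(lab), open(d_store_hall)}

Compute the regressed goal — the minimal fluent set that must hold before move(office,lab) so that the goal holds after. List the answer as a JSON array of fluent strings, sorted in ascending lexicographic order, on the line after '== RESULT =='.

Regress:
  G ∩ del = {}  (empty — regression defined)
  G \ add = {at(lab), open(d_store_hall)} \ {at(lab)} = {open(d_store_hall)}
  ∪ pre   = {open(d_store_hall)} ∪ {at(office), open(d_lab_office)}
          = {at(office), open(d_lab_office), open(d_store_hall)}

== RESULT ==
["at(office)", "open(d_lab_office)", "open(d_store_hall)"]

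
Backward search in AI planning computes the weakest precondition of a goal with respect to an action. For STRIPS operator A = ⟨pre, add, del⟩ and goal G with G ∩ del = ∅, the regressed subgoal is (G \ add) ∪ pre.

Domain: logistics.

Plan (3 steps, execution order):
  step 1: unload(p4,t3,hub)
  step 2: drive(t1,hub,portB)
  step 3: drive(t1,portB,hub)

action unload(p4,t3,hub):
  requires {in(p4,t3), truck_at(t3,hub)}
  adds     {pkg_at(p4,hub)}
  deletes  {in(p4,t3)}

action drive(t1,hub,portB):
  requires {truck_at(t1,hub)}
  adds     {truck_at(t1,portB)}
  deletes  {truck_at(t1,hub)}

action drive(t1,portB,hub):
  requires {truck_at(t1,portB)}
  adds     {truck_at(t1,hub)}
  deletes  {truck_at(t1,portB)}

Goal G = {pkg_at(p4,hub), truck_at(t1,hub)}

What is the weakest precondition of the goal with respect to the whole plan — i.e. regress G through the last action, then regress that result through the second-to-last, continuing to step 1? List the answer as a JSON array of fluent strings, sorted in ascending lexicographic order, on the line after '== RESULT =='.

Regress step by step:
  through step 3 (drive(t1,portB,hub)): drop {truck_at(t1,hub)}, keep {pkg_at(p4,hub)}, require {truck_at(t1,portB)}
    → {pkg_at(p4,hub), truck_at(t1,portB)}
  through step 2 (drive(t1,hub,portB)): drop {truck_at(t1,portB)}, keep {pkg_at(p4,hub)}, require {truck_at(t1,hub)}
    → {pkg_at(p4,hub), truck_at(t1,hub)}
  through step 1 (unload(p4,t3,hub)): drop {pkg_at(p4,hub)}, keep {truck_at(t1,hub)}, require {in(p4,t3), truck_at(t3,hub)}
    → {in(p4,t3), truck_at(t1,hub), truck_at(t3,hub)}

== RESULT ==
["in(p4,t3)", "truck_at(t1,hub)", "truck_at(t3,hub)"]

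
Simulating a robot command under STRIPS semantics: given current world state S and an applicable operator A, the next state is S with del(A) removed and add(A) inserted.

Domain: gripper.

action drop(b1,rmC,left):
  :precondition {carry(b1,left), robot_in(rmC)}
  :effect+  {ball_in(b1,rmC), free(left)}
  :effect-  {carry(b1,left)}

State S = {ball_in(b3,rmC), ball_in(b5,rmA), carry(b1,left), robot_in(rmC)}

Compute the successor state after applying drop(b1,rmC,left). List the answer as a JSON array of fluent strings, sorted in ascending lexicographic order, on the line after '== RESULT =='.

Progress:
  pre ⊆ S: {carry(b1,left), robot_in(rmC)} ⊆ S  — applicable
  S \ del = {ball_in(b3,rmC), ball_in(b5,rmA), robot_in(rmC)}
  ∪ add   = {ball_in(b1,rmC), ball_in(b3,rmC), ball_in(b5,rmA), free(left), robot_in(rmC)}

== RESULT ==
["ball_in(b1,rmC)", "ball_in(b3,rmC)", "ball_in(b5,rmA)", "free(left)", "robot_in(rmC)"]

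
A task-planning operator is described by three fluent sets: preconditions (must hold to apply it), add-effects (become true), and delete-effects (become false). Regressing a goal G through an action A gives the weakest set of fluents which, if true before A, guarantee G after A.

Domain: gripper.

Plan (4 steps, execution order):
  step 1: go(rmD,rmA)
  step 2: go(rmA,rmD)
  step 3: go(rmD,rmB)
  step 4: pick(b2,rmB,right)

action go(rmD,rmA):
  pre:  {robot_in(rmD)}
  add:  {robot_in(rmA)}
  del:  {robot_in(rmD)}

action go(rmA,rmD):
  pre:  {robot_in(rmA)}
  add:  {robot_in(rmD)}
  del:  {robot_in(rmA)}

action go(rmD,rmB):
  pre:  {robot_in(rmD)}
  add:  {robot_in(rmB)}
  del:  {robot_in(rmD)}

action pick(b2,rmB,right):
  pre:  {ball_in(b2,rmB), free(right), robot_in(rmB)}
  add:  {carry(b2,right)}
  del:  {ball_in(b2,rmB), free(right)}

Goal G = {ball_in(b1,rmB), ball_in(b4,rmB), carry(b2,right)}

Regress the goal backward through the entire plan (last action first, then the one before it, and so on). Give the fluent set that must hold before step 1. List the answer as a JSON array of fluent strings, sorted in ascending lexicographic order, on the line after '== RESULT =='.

Work backward from the goal:
  through step 4 (pick(b2,rmB,right)): drop {carry(b2,right)}, keep {ball_in(b1,rmB), ball_in(b4,rmB)}, require {ball_in(b2,rmB), free(right), robot_in(rmB)}
    → {ball_in(b1,rmB), ball_in(b2,rmB), ball_in(b4,rmB), free(right), robot_in(rmB)}
  through step 3 (go(rmD,rmB)): drop {robot_in(rmB)}, keep {ball_in(b1,rmB), ball_in(b2,rmB), ball_in(b4,rmB), free(right)}, require {robot_in(rmD)}
    → {ball_in(b1,rmB), ball_in(b2,rmB), ball_in(b4,rmB), free(right), robot_in(rmD)}
  through step 2 (go(rmA,rmD)): drop {robot_in(rmD)}, keep {ball_in(b1,rmB), ball_in(b2,rmB), ball_in(b4,rmB), free(right)}, require {robot_in(rmA)}
    → {ball_in(b1,rmB), ball_in(b2,rmB), ball_in(b4,rmB), free(right), robot_in(rmA)}
  through step 1 (go(rmD,rmA)): drop {robot_in(rmA)}, keep {ball_in(b1,rmB), ball_in(b2,rmB), ball_in(b4,rmB), free(right)}, require {robot_in(rmD)}
    → {ball_in(b1,rmB), ball_in(b2,rmB), ball_in(b4,rmB), free(right), robot_in(rmD)}

== RESULT ==
["ball_in(b1,rmB)", "ball_in(b2,rmB)", "ball_in(b4,rmB)", "free(right)", "robot_in(rmD)"]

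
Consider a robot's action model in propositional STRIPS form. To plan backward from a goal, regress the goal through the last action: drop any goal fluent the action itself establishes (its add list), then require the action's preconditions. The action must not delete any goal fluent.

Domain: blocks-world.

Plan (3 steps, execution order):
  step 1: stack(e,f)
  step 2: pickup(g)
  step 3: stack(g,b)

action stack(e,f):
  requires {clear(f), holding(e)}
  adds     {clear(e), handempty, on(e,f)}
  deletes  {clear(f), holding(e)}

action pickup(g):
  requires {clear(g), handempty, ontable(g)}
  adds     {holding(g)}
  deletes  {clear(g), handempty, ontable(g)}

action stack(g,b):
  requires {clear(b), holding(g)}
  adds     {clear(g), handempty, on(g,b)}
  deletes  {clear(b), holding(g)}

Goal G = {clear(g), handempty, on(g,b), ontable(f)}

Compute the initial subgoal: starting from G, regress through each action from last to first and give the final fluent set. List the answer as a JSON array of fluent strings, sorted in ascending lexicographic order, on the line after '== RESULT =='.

Regress step by step:
  through step 3 (stack(g,b)): drop {clear(g), handempty, on(g,b)}, keep {ontable(f)}, require {clear(b), holding(g)}
    → {clear(b), holding(g), ontable(f)}
  through step 2 (pickup(g)): drop {holding(g)}, keep {clear(b), ontable(f)}, require {clear(g), handempty, ontable(g)}
    → {clear(b), clear(g), handempty, ontable(f), ontable(g)}
  through step 1 (stack(e,f)): drop {handempty}, keep {clear(b), clear(g), ontable(f), ontable(g)}, require {clear(f), holding(e)}
    → {clear(b), clear(f), clear(g), holding(e), ontable(f), ontable(g)}

== RESULT ==
["clear(b)", "clear(f)", "clear(g)", "holding(e)", "ontable(f)", "ontable(g)"]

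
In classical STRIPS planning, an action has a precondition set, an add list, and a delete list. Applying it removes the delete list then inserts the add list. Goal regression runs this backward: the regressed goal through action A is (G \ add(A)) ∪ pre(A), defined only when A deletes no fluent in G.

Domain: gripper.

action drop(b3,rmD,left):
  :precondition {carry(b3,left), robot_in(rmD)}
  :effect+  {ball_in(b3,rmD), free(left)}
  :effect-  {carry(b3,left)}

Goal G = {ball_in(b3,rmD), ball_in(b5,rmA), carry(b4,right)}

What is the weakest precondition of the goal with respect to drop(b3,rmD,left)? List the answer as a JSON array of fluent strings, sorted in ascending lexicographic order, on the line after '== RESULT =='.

Compute (G \ add) ∪ pre:
  G ∩ del = {}  (empty — regression defined)
  G \ add = {ball_in(b3,rmD), ball_in(b5,rmA), carry(b4,right)} \ {ball_in(b3,rmD), free(left)} = {ball_in(b5,rmA), carry(b4,right)}
  ∪ pre   = {ball_in(b5,rmA), carry(b4,right)} ∪ {carry(b3,left), robot_in(rmD)}
          = {ball_in(b5,rmA), carry(b3,left), carry(b4,right), robot_in(rmD)}

== RESULT ==
["ball_in(b5,rmA)", "carry(b3,left)", "carry(b4,right)", "robot_in(rmD)"]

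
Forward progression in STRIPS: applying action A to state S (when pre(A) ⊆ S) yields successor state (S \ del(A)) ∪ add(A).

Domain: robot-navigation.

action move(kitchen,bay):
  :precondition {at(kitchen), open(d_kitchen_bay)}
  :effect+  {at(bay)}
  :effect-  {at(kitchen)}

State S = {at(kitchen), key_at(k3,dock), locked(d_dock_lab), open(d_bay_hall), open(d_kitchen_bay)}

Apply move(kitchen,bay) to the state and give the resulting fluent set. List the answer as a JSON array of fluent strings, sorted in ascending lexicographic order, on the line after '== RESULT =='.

Progress:
  pre ⊆ S: {at(kitchen), open(d_kitchen_bay)} ⊆ S  — applicable
  S \ del = {key_at(k3,dock), locked(d_dock_lab), open(d_bay_hall), open(d_kitchen_bay)}
  ∪ add   = {at(bay), key_at(k3,dock), locked(d_dock_lab), open(d_bay_hall), open(d_kitchen_bay)}

== RESULT ==
["at(bay)", "key_at(k3,dock)", "locked(d_dock_lab)", "open(d_bay_hall)", "open(d_kitchen_bay)"]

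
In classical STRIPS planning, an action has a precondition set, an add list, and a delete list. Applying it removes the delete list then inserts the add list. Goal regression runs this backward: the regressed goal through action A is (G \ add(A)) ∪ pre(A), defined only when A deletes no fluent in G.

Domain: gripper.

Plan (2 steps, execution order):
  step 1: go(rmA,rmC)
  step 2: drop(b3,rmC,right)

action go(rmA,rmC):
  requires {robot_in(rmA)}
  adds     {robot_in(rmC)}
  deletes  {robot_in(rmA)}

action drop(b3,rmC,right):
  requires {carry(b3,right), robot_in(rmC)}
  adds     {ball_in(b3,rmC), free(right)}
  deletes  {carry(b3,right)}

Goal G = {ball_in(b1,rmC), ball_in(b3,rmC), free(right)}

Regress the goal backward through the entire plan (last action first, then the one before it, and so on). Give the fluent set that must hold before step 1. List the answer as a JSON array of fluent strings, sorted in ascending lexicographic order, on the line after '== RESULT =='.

Regress step by step:
  through step 2 (drop(b3,rmC,right)): drop {ball_in(b3,rmC), free(right)}, keep {ball_in(b1,rmC)}, require {carry(b3,right), robot_in(rmC)}
    → {ball_in(b1,rmC), carry(b3,right), robot_in(rmC)}
  through step 1 (go(rmA,rmC)): drop {robot_in(rmC)}, keep {ball_in(b1,rmC), carry(b3,right)}, require {robot_in(rmA)}
    → {ball_in(b1,rmC), carry(b3,right), robot_in(rmA)}

== RESULT ==
["ball_in(b1,rmC)", "carry(b3,right)", "robot_in(rmA)"]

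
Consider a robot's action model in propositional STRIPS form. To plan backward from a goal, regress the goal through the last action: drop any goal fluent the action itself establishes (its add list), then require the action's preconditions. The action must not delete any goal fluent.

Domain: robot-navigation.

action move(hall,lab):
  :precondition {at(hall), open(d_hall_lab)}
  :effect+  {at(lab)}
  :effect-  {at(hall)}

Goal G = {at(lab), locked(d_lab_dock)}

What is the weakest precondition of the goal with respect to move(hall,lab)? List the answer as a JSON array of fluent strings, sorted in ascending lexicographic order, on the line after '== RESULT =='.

Regress:
  G ∩ del = {}  (empty — regression defined)
  G \ add = {at(lab), locked(d_lab_dock)} \ {at(lab)} = {locked(d_lab_dock)}
  ∪ pre   = {locked(d_lab_dock)} ∪ {at(hall), open(d_hall_lab)}
          = {at(hall), locked(d_lab_dock), open(d_hall_lab)}

== RESULT ==
["at(hall)", "locked(d_lab_dock)", "open(d_hall_lab)"]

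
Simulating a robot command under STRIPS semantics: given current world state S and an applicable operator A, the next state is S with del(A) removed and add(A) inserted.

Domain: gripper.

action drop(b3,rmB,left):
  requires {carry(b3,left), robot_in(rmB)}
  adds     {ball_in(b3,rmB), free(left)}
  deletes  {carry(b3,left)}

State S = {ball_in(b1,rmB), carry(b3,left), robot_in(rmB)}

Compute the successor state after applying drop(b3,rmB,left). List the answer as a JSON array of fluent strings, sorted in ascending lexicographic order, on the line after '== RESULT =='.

Progress:
  pre ⊆ S: {carry(b3,left), robot_in(rmB)} ⊆ S  — applicable
  S \ del = {ball_in(b1,rmB), robot_in(rmB)}
  ∪ add   = {ball_in(b1,rmB), ball_in(b3,rmB), free(left), robot_in(rmB)}

== RESULT ==
["ball_in(b1,rmB)", "ball_in(b3,rmB)", "free(left)", "robot_in(rmB)"]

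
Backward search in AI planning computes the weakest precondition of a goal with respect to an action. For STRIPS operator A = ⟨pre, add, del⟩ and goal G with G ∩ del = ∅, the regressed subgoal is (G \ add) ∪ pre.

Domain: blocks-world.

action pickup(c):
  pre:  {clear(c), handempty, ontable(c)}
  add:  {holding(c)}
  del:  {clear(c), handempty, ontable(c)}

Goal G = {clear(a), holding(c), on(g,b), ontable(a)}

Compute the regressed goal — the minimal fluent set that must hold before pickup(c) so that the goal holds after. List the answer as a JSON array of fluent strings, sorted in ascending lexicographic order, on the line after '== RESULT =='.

Regress:
  G ∩ del = {}  (empty — regression defined)
  G \ add = {clear(a), holding(c), on(g,b), ontable(a)} \ {holding(c)} = {clear(a), on(g,b), ontable(a)}
  ∪ pre   = {clear(a), on(g,b), ontable(a)} ∪ {clear(c), handempty, ontable(c)}
          = {clear(a), clear(c), handempty, on(g,b), ontable(a), ontable(c)}

== RESULT ==
["clear(a)", "clear(c)", "handempty", "on(g,b)", "ontable(a)", "ontable(c)"]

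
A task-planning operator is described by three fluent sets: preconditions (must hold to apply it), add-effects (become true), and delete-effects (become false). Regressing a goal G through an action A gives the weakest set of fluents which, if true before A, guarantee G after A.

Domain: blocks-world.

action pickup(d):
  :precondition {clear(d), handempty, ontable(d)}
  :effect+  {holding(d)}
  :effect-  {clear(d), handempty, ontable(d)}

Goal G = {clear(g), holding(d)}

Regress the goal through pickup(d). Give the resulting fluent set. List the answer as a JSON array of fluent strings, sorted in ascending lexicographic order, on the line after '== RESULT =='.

Compute (G \ add) ∪ pre:
  G ∩ del = {}  (empty — regression defined)
  G \ add = {clear(g), holding(d)} \ {holding(d)} = {clear(g)}
  ∪ pre   = {clear(g)} ∪ {clear(d), handempty, ontable(d)}
          = {clear(d), clear(g), handempty, ontable(d)}

== RESULT ==
["clear(d)", "clear(g)", "handempty", "ontable(d)"]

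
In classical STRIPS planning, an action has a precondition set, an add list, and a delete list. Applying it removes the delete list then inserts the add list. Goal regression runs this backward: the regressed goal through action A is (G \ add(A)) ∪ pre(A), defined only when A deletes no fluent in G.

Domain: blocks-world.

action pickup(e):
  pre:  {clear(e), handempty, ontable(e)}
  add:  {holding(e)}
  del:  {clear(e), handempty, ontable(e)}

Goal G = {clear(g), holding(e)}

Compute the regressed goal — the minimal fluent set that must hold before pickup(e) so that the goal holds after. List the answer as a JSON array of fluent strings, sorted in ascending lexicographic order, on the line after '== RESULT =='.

Compute (G \ add) ∪ pre:
  G ∩ del = {}  (empty — regression defined)
  G \ add = {clear(g), holding(e)} \ {holding(e)} = {clear(g)}
  ∪ pre   = {clear(g)} ∪ {clear(e), handempty, ontable(e)}
          = {clear(e), clear(g), handempty, ontable(e)}

== RESULT ==
["clear(e)", "clear(g)", "handempty", "ontable(e)"]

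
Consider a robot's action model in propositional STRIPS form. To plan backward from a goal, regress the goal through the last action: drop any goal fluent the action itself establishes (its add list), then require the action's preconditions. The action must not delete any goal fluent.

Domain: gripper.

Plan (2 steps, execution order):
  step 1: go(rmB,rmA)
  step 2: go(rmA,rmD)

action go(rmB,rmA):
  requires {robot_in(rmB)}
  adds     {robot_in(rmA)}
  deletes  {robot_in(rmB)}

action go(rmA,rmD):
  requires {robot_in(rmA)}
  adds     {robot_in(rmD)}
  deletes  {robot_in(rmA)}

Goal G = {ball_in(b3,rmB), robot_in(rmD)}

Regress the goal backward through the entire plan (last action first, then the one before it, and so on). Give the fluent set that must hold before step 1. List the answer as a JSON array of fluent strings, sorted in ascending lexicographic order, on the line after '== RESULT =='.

Regress step by step:
  through step 2 (go(rmA,rmD)): drop {robot_in(rmD)}, keep {ball_in(b3,rmB)}, require {robot_in(rmA)}
    → {ball_in(b3,rmB), robot_in(rmA)}
  through step 1 (go(rmB,rmA)): drop {robot_in(rmA)}, keep {ball_in(b3,rmB)}, require {robot_in(rmB)}
    → {ball_in(b3,rmB), robot_in(rmB)}

== RESULT ==
["ball_in(b3,rmB)", "robot_in(rmB)"]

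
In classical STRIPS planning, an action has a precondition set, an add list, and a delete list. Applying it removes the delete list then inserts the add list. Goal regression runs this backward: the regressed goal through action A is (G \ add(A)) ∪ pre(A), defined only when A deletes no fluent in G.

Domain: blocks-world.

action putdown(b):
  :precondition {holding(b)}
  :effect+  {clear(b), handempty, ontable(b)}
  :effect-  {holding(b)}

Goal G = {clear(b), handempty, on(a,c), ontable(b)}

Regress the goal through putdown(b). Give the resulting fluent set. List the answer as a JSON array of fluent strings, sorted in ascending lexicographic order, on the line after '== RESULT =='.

Regress:
  G ∩ del = {}  (empty — regression defined)
  G \ add = {clear(b), handempty, on(a,c), ontable(b)} \ {clear(b), handempty, ontable(b)} = {on(a,c)}
  ∪ pre   = {on(a,c)} ∪ {holding(b)}
          = {holding(b), on(a,c)}

== RESULT ==
["holding(b)", "on(a,c)"]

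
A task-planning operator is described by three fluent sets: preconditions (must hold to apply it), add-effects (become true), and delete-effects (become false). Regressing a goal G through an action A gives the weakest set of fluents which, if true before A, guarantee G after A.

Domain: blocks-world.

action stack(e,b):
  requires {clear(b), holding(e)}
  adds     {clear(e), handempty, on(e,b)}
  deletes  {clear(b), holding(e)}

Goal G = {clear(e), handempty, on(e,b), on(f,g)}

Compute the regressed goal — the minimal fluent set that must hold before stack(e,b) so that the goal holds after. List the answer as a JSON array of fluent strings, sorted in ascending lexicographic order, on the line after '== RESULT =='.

Compute (G \ add) ∪ pre:
  G ∩ del = {}  (empty — regression defined)
  G \ add = {clear(e), handempty, on(e,b), on(f,g)} \ {clear(e), handempty, on(e,b)} = {on(f,g)}
  ∪ pre   = {on(f,g)} ∪ {clear(b), holding(e)}
          = {clear(b), holding(e), on(f,g)}

== RESULT ==
["clear(b)", "holding(e)", "on(f,g)"]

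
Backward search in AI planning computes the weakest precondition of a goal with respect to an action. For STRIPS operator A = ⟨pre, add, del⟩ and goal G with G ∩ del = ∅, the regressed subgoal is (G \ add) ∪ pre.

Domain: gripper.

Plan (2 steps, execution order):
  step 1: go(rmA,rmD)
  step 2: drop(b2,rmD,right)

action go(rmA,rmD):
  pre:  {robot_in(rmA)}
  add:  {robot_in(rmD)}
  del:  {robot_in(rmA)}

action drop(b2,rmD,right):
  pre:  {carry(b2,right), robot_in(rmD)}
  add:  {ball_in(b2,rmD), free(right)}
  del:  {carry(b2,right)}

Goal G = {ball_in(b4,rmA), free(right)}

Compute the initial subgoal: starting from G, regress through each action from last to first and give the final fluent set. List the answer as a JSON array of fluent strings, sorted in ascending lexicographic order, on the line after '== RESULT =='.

Regress step by step:
  through step 2 (drop(b2,rmD,right)): drop {free(right)}, keep {ball_in(b4,rmA)}, require {carry(b2,right), robot_in(rmD)}
    → {ball_in(b4,rmA), carry(b2,right), robot_in(rmD)}
  through step 1 (go(rmA,rmD)): drop {robot_in(rmD)}, keep {ball_in(b4,rmA), carry(b2,right)}, require {robot_in(rmA)}
    → {ball_in(b4,rmA), carry(b2,right), robot_in(rmA)}

== RESULT ==
["ball_in(b4,rmA)", "carry(b2,right)", "robot_in(rmA)"]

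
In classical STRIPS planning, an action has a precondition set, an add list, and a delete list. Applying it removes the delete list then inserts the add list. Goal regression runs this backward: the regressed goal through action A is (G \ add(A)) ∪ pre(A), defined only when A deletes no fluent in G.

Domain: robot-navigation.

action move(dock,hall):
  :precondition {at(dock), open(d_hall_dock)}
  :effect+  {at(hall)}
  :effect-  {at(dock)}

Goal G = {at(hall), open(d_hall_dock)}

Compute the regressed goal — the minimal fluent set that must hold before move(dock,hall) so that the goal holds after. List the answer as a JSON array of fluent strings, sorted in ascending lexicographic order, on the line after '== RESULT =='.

Compute (G \ add) ∪ pre:
  G ∩ del = {}  (empty — regression defined)
  G \ add = {at(hall), open(d_hall_dock)} \ {at(hall)} = {open(d_hall_dock)}
  ∪ pre   = {open(d_hall_dock)} ∪ {at(dock), open(d_hall_dock)}
          = {at(dock), open(d_hall_dock)}

== RESULT ==
["at(dock)", "open(d_hall_dock)"]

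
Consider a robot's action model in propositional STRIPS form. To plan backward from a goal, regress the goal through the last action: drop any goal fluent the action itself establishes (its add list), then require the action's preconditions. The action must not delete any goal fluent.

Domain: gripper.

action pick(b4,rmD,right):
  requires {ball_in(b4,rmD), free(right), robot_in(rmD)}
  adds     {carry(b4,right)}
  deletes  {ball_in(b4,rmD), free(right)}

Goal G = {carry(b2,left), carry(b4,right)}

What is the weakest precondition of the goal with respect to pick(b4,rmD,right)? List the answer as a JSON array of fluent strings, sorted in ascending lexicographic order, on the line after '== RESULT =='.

Compute (G \ add) ∪ pre:
  G ∩ del = {}  (empty — regression defined)
  G \ add = {carry(b2,left), carry(b4,right)} \ {carry(b4,right)} = {carry(b2,left)}
  ∪ pre   = {carry(b2,left)} ∪ {ball_in(b4,rmD), free(right), robot_in(rmD)}
          = {ball_in(b4,rmD), carry(b2,left), free(right), robot_in(rmD)}

== RESULT ==
["ball_in(b4,rmD)", "carry(b2,left)", "free(right)", "robot_in(rmD)"]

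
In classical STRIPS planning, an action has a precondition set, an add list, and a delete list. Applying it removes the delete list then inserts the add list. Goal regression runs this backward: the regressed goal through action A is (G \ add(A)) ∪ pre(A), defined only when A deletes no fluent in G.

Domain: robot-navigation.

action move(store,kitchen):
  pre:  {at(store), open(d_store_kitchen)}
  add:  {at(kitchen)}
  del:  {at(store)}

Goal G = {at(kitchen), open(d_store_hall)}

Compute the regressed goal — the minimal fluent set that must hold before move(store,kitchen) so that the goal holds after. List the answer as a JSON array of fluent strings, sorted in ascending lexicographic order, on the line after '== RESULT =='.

Regress:
  G ∩ del = {}  (empty — regression defined)
  G \ add = {at(kitchen), open(d_store_hall)} \ {at(kitchen)} = {open(d_store_hall)}
  ∪ pre   = {open(d_store_hall)} ∪ {at(store), open(d_store_kitchen)}
          = {at(store), open(d_store_hall), open(d_store_kitchen)}

== RESULT ==
["at(store)", "open(d_store_hall)", "open(d_store_kitchen)"]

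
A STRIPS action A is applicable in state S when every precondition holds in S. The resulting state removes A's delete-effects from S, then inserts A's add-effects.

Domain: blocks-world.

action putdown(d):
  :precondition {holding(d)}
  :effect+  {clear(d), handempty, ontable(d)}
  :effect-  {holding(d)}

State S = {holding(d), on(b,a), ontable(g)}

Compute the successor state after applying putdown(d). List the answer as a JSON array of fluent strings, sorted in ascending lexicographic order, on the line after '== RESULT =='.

Compute (S \ del) ∪ add:
  pre ⊆ S: {holding(d)} ⊆ S  — applicable
  S \ del = {on(b,a), ontable(g)}
  ∪ add   = {clear(d), handempty, on(b,a), ontable(d), ontable(g)}

== RESULT ==
["clear(d)", "handempty", "on(b,a)", "ontable(d)", "ontable(g)"]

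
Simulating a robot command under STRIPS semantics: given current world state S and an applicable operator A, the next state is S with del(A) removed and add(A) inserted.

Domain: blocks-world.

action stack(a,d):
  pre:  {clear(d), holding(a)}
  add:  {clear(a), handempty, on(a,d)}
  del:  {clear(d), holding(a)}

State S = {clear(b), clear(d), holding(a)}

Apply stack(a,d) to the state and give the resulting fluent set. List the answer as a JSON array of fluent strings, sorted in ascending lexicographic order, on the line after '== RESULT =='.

Compute (S \ del) ∪ add:
  pre ⊆ S: {clear(d), holding(a)} ⊆ S  — applicable
  S \ del = {clear(b)}
  ∪ add   = {clear(a), clear(b), handempty, on(a,d)}

== RESULT ==
["clear(a)", "clear(b)", "handempty", "on(a,d)"]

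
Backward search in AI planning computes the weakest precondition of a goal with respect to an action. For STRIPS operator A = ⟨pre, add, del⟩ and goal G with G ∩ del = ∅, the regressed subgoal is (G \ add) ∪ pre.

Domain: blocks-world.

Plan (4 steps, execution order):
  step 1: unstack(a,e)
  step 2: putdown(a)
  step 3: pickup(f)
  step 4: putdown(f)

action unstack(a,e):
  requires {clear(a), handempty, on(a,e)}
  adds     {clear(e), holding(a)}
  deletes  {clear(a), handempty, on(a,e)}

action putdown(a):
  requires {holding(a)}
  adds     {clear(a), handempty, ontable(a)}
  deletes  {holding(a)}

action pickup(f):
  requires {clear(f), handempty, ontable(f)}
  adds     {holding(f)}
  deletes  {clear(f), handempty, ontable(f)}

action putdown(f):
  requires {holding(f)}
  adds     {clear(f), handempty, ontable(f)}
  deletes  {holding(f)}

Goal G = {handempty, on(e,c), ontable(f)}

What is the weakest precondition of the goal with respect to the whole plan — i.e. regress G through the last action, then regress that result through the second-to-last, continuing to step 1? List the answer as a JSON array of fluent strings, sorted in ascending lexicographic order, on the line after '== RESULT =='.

Work backward from the goal:
  through step 4 (putdown(f)): drop {handempty, ontable(f)}, keep {on(e,c)}, require {holding(f)}
    → {holding(f), on(e,c)}
  through step 3 (pickup(f)): drop {holding(f)}, keep {on(e,c)}, require {clear(f), handempty, ontable(f)}
    → {clear(f), handempty, on(e,c), ontable(f)}
  through step 2 (putdown(a)): drop {handempty}, keep {clear(f), on(e,c), ontable(f)}, require {holding(a)}
    → {clear(f), holding(a), on(e,c), ontable(f)}
  through step 1 (unstack(a,e)): drop {holding(a)}, keep {clear(f), on(e,c), ontable(f)}, require {clear(a), handempty, on(a,e)}
    → {clear(a), clear(f), handempty, on(a,e), on(e,c), ontable(f)}

== RESULT ==
["clear(a)", "clear(f)", "handempty", "on(a,e)", "on(e,c)", "ontable(f)"]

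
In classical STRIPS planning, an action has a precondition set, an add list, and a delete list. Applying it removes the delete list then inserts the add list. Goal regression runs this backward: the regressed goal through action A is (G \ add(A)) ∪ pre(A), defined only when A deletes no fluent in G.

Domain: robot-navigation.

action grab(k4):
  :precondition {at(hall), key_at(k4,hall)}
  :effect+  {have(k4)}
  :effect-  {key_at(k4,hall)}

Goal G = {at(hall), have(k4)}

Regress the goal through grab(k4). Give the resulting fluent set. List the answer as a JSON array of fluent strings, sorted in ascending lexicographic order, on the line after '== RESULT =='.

Regress:
  G ∩ del = {}  (empty — regression defined)
  G \ add = {at(hall), have(k4)} \ {have(k4)} = {at(hall)}
  ∪ pre   = {at(hall)} ∪ {at(hall), key_at(k4,hall)}
          = {at(hall), key_at(k4,hall)}

== RESULT ==
["at(hall)", "key_at(k4,hall)"]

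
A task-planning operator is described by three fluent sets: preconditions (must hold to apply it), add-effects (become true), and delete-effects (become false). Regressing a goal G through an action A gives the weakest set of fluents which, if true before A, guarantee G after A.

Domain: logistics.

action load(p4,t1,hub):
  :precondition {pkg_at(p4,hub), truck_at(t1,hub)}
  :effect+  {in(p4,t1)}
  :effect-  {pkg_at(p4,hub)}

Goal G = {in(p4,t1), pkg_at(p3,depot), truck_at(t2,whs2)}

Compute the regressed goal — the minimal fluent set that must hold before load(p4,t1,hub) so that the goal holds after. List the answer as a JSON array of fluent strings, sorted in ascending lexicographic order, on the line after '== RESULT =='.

Compute (G \ add) ∪ pre:
  G ∩ del = {}  (empty — regression defined)
  G \ add = {in(p4,t1), pkg_at(p3,depot), truck_at(t2,whs2)} \ {in(p4,t1)} = {pkg_at(p3,depot), truck_at(t2,whs2)}
  ∪ pre   = {pkg_at(p3,depot), truck_at(t2,whs2)} ∪ {pkg_at(p4,hub), truck_at(t1,hub)}
          = {pkg_at(p3,depot), pkg_at(p4,hub), truck_at(t1,hub), truck_at(t2,whs2)}

== RESULT ==
["pkg_at(p3,depot)", "pkg_at(p4,hub)", "truck_at(t1,hub)", "truck_at(t2,whs2)"]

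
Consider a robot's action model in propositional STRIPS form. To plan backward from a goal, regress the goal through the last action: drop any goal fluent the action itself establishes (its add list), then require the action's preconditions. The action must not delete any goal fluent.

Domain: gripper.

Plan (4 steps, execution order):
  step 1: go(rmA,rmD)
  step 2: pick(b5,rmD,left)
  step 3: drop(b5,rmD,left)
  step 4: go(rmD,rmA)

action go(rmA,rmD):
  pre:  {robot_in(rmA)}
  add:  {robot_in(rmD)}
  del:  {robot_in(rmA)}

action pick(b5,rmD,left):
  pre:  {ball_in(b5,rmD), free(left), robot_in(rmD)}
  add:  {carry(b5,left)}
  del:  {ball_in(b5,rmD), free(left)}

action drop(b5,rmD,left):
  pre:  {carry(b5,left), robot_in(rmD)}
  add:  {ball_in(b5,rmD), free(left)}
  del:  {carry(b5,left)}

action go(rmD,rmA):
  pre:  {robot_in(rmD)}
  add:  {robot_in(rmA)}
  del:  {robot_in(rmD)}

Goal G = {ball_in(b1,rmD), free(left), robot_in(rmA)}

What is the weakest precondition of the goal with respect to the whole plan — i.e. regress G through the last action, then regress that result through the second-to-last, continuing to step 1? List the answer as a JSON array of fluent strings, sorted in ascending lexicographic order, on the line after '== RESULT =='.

Work backward from the goal:
  through step 4 (go(rmD,rmA)): drop {robot_in(rmA)}, keep {ball_in(b1,rmD), free(left)}, require {robot_in(rmD)}
    → {ball_in(b1,rmD), free(left), robot_in(rmD)}
  through step 3 (drop(b5,rmD,left)): drop {free(left)}, keep {ball_in(b1,rmD), robot_in(rmD)}, require {carry(b5,left), robot_in(rmD)}
    → {ball_in(b1,rmD), carry(b5,left), robot_in(rmD)}
  through step 2 (pick(b5,rmD,left)): drop {carry(b5,left)}, keep {ball_in(b1,rmD), robot_in(rmD)}, require {ball_in(b5,rmD), free(left), robot_in(rmD)}
    → {ball_in(b1,rmD), ball_in(b5,rmD), free(left), robot_in(rmD)}
  through step 1 (go(rmA,rmD)): drop {robot_in(rmD)}, keep {ball_in(b1,rmD), ball_in(b5,rmD), free(left)}, require {robot_in(rmA)}
    → {ball_in(b1,rmD), ball_in(b5,rmD), free(left), robot_in(rmA)}

== RESULT ==
["ball_in(b1,rmD)", "ball_in(b5,rmD)", "free(left)", "robot_in(rmA)"]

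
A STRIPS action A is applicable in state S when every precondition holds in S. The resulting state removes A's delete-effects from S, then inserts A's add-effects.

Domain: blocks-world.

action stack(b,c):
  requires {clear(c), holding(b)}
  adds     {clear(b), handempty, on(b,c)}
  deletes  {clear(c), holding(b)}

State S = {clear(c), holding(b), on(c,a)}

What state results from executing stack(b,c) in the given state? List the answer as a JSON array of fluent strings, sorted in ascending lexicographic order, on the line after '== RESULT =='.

Compute (S \ del) ∪ add:
  pre ⊆ S: {clear(c), holding(b)} ⊆ S  — applicable
  S \ del = {on(c,a)}
  ∪ add   = {clear(b), handempty, on(b,c), on(c,a)}

== RESULT ==
["clear(b)", "handempty", "on(b,c)", "on(c,a)"]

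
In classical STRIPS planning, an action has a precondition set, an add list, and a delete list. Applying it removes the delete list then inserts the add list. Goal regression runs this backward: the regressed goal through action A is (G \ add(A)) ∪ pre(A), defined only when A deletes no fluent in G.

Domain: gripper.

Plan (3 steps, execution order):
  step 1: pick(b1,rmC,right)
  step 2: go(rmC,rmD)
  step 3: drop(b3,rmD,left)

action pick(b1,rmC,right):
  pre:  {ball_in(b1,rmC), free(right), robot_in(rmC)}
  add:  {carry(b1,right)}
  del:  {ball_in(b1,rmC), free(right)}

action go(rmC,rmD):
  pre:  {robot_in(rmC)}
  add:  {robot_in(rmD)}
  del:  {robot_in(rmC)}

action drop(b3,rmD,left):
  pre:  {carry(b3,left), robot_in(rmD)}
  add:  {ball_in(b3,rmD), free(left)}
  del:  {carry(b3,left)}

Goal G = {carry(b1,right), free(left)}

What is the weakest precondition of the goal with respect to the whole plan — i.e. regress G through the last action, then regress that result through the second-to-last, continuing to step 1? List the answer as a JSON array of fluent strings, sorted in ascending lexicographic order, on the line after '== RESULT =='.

Regress step by step:
  through step 3 (drop(b3,rmD,left)): drop {free(left)}, keep {carry(b1,right)}, require {carry(b3,left), robot_in(rmD)}
    → {carry(b1,right), carry(b3,left), robot_in(rmD)}
  through step 2 (go(rmC,rmD)): drop {robot_in(rmD)}, keep {carry(b1,right), carry(b3,left)}, require {robot_in(rmC)}
    → {carry(b1,right), carry(b3,left), robot_in(rmC)}
  through step 1 (pick(b1,rmC,right)): drop {carry(b1,right)}, keep {carry(b3,left), robot_in(rmC)}, require {ball_in(b1,rmC), free(right), robot_in(rmC)}
    → {ball_in(b1,rmC), carry(b3,left), free(right), robot_in(rmC)}

== RESULT ==
["ball_in(b1,rmC)", "carry(b3,left)", "free(right)", "robot_in(rmC)"]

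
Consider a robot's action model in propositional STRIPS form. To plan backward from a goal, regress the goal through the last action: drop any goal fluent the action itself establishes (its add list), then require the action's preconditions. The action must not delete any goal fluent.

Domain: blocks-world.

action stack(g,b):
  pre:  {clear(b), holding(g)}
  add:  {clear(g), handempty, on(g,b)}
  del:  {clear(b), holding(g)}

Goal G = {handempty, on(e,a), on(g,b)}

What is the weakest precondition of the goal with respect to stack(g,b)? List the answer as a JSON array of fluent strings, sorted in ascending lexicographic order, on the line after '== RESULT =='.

Compute (G \ add) ∪ pre:
  G ∩ del = {}  (empty — regression defined)
  G \ add = {handempty, on(e,a), on(g,b)} \ {clear(g), handempty, on(g,b)} = {on(e,a)}
  ∪ pre   = {on(e,a)} ∪ {clear(b), holding(g)}
          = {clear(b), holding(g), on(e,a)}

== RESULT ==
["clear(b)", "holding(g)", "on(e,a)"]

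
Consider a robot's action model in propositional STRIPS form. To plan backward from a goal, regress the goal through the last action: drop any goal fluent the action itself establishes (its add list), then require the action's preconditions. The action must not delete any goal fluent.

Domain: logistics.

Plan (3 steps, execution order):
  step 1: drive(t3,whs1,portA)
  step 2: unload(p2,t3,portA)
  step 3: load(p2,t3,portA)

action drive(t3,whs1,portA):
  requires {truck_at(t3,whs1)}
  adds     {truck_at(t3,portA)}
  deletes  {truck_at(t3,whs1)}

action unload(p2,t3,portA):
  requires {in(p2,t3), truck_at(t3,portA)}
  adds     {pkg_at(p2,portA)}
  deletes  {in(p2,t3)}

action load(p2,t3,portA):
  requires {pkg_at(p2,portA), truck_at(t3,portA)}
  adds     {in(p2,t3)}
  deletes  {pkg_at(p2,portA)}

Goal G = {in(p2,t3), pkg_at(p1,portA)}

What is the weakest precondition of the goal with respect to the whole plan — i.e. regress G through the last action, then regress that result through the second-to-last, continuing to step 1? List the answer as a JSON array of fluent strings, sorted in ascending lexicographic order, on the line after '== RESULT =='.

Regress step by step:
  through step 3 (load(p2,t3,portA)): drop {in(p2,t3)}, keep {pkg_at(p1,portA)}, require {pkg_at(p2,portA), truck_at(t3,portA)}
    → {pkg_at(p1,portA), pkg_at(p2,portA), truck_at(t3,portA)}
  through step 2 (unload(p2,t3,portA)): drop {pkg_at(p2,portA)}, keep {pkg_at(p1,portA), truck_at(t3,portA)}, require {in(p2,t3), truck_at(t3,portA)}
    → {in(p2,t3), pkg_at(p1,portA), truck_at(t3,portA)}
  through step 1 (drive(t3,whs1,portA)): drop {truck_at(t3,portA)}, keep {in(p2,t3), pkg_at(p1,portA)}, require {truck_at(t3,whs1)}
    → {in(p2,t3), pkg_at(p1,portA), truck_at(t3,whs1)}

== RESULT ==
["in(p2,t3)", "pkg_at(p1,portA)", "truck_at(t3,whs1)"]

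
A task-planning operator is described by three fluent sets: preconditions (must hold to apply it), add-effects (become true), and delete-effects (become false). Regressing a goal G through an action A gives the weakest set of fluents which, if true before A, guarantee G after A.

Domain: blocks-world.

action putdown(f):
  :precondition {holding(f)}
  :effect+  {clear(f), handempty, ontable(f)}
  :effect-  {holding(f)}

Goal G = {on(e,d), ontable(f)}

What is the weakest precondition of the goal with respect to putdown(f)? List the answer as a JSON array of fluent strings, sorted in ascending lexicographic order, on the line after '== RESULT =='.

Compute (G \ add) ∪ pre:
  G ∩ del = {}  (empty — regression defined)
  G \ add = {on(e,d), ontable(f)} \ {clear(f), handempty, ontable(f)} = {on(e,d)}
  ∪ pre   = {on(e,d)} ∪ {holding(f)}
          = {holding(f), on(e,d)}

== RESULT ==
["holding(f)", "on(e,d)"]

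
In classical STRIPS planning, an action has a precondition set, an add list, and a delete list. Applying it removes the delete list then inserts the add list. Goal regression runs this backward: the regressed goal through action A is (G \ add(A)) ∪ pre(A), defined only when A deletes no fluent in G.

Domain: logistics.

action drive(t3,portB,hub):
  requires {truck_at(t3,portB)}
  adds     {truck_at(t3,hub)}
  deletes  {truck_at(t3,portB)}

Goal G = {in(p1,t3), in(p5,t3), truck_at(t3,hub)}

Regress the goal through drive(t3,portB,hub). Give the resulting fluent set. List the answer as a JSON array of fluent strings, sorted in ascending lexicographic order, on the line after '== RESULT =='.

Compute (G \ add) ∪ pre:
  G ∩ del = {}  (empty — regression defined)
  G \ add = {in(p1,t3), in(p5,t3), truck_at(t3,hub)} \ {truck_at(t3,hub)} = {in(p1,t3), in(p5,t3)}
  ∪ pre   = {in(p1,t3), in(p5,t3)} ∪ {truck_at(t3,portB)}
          = {in(p1,t3), in(p5,t3), truck_at(t3,portB)}

== RESULT ==
["in(p1,t3)", "in(p5,t3)", "truck_at(t3,portB)"]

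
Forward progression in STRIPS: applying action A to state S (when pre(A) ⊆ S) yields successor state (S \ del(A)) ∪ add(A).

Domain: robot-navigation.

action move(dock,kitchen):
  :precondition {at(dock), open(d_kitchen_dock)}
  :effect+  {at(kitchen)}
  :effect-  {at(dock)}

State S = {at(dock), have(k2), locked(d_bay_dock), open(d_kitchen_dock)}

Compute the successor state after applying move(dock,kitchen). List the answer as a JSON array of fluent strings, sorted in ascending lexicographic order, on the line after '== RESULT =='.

Compute (S \ del) ∪ add:
  pre ⊆ S: {at(dock), open(d_kitchen_dock)} ⊆ S  — applicable
  S \ del = {have(k2), locked(d_bay_dock), open(d_kitchen_dock)}
  ∪ add   = {at(kitchen), have(k2), locked(d_bay_dock), open(d_kitchen_dock)}

== RESULT ==
["at(kitchen)", "have(k2)", "locked(d_bay_dock)", "open(d_kitchen_dock)"]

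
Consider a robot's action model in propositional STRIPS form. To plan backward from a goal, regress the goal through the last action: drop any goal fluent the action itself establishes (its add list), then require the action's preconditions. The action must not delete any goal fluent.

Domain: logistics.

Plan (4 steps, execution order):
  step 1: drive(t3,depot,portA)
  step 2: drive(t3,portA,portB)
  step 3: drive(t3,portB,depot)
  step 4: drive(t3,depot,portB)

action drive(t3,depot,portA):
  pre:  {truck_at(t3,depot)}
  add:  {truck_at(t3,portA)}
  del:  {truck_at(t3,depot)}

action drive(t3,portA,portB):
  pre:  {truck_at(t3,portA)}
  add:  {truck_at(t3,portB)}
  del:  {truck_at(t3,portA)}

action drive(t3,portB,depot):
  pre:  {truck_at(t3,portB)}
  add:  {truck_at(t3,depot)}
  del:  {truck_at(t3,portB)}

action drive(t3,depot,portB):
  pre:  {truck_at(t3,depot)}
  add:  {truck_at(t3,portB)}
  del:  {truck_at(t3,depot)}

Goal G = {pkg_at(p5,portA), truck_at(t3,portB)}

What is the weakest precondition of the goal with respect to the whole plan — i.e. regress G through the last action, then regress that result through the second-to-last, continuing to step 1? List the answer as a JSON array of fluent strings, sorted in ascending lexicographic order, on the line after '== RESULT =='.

Work backward from the goal:
  through step 4 (drive(t3,depot,portB)): drop {truck_at(t3,portB)}, keep {pkg_at(p5,portA)}, require {truck_at(t3,depot)}
    → {pkg_at(p5,portA), truck_at(t3,depot)}
  through step 3 (drive(t3,portB,depot)): drop {truck_at(t3,depot)}, keep {pkg_at(p5,portA)}, require {truck_at(t3,portB)}
    → {pkg_at(p5,portA), truck_at(t3,portB)}
  through step 2 (drive(t3,portA,portB)): drop {truck_at(t3,portB)}, keep {pkg_at(p5,portA)}, require {truck_at(t3,portA)}
    → {pkg_at(p5,portA), truck_at(t3,portA)}
  through step 1 (drive(t3,depot,portA)): drop {truck_at(t3,portA)}, keep {pkg_at(p5,portA)}, require {truck_at(t3,depot)}
    → {pkg_at(p5,portA), truck_at(t3,depot)}

== RESULT ==
["pkg_at(p5,portA)", "truck_at(t3,depot)"]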